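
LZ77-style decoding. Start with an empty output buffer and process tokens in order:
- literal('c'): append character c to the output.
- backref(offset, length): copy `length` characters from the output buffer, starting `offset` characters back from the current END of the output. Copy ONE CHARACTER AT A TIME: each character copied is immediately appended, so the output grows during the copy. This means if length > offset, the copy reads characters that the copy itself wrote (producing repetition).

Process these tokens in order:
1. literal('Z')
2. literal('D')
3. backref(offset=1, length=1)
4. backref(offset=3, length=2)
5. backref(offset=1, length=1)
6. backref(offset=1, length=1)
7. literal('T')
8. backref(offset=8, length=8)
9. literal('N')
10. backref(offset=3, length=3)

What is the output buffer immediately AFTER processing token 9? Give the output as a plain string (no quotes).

Token 1: literal('Z'). Output: "Z"
Token 2: literal('D'). Output: "ZD"
Token 3: backref(off=1, len=1). Copied 'D' from pos 1. Output: "ZDD"
Token 4: backref(off=3, len=2). Copied 'ZD' from pos 0. Output: "ZDDZD"
Token 5: backref(off=1, len=1). Copied 'D' from pos 4. Output: "ZDDZDD"
Token 6: backref(off=1, len=1). Copied 'D' from pos 5. Output: "ZDDZDDD"
Token 7: literal('T'). Output: "ZDDZDDDT"
Token 8: backref(off=8, len=8). Copied 'ZDDZDDDT' from pos 0. Output: "ZDDZDDDTZDDZDDDT"
Token 9: literal('N'). Output: "ZDDZDDDTZDDZDDDTN"

Answer: ZDDZDDDTZDDZDDDTN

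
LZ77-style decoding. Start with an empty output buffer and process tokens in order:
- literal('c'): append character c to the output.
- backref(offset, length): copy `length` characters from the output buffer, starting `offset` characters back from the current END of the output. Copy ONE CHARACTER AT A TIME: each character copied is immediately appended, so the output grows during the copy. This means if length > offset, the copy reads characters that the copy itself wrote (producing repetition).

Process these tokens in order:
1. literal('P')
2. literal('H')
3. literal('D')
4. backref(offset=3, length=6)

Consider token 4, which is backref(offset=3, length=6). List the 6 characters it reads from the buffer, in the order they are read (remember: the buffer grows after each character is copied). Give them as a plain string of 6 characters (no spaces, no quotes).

Token 1: literal('P'). Output: "P"
Token 2: literal('H'). Output: "PH"
Token 3: literal('D'). Output: "PHD"
Token 4: backref(off=3, len=6). Buffer before: "PHD" (len 3)
  byte 1: read out[0]='P', append. Buffer now: "PHDP"
  byte 2: read out[1]='H', append. Buffer now: "PHDPH"
  byte 3: read out[2]='D', append. Buffer now: "PHDPHD"
  byte 4: read out[3]='P', append. Buffer now: "PHDPHDP"
  byte 5: read out[4]='H', append. Buffer now: "PHDPHDPH"
  byte 6: read out[5]='D', append. Buffer now: "PHDPHDPHD"

Answer: PHDPHD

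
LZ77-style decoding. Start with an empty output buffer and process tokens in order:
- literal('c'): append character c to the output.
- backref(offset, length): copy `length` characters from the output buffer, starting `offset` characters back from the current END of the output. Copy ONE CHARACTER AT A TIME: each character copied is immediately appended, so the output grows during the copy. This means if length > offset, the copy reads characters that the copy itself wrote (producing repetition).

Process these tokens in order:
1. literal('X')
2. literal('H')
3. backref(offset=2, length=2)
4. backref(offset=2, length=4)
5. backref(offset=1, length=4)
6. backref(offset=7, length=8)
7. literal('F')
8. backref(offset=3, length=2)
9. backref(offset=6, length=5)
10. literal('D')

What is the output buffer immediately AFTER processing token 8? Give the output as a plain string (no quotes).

Answer: XHXHXHXHHHHHHXHHHHHHFHH

Derivation:
Token 1: literal('X'). Output: "X"
Token 2: literal('H'). Output: "XH"
Token 3: backref(off=2, len=2). Copied 'XH' from pos 0. Output: "XHXH"
Token 4: backref(off=2, len=4) (overlapping!). Copied 'XHXH' from pos 2. Output: "XHXHXHXH"
Token 5: backref(off=1, len=4) (overlapping!). Copied 'HHHH' from pos 7. Output: "XHXHXHXHHHHH"
Token 6: backref(off=7, len=8) (overlapping!). Copied 'HXHHHHHH' from pos 5. Output: "XHXHXHXHHHHHHXHHHHHH"
Token 7: literal('F'). Output: "XHXHXHXHHHHHHXHHHHHHF"
Token 8: backref(off=3, len=2). Copied 'HH' from pos 18. Output: "XHXHXHXHHHHHHXHHHHHHFHH"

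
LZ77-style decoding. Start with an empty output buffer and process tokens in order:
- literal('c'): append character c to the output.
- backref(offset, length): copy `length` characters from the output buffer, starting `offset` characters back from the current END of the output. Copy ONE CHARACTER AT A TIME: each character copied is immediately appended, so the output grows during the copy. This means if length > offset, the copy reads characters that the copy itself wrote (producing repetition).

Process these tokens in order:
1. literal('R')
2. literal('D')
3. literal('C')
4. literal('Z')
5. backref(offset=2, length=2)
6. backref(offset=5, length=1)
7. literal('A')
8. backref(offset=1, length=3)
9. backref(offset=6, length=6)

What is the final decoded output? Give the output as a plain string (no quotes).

Answer: RDCZCZDAAAAZDAAAA

Derivation:
Token 1: literal('R'). Output: "R"
Token 2: literal('D'). Output: "RD"
Token 3: literal('C'). Output: "RDC"
Token 4: literal('Z'). Output: "RDCZ"
Token 5: backref(off=2, len=2). Copied 'CZ' from pos 2. Output: "RDCZCZ"
Token 6: backref(off=5, len=1). Copied 'D' from pos 1. Output: "RDCZCZD"
Token 7: literal('A'). Output: "RDCZCZDA"
Token 8: backref(off=1, len=3) (overlapping!). Copied 'AAA' from pos 7. Output: "RDCZCZDAAAA"
Token 9: backref(off=6, len=6). Copied 'ZDAAAA' from pos 5. Output: "RDCZCZDAAAAZDAAAA"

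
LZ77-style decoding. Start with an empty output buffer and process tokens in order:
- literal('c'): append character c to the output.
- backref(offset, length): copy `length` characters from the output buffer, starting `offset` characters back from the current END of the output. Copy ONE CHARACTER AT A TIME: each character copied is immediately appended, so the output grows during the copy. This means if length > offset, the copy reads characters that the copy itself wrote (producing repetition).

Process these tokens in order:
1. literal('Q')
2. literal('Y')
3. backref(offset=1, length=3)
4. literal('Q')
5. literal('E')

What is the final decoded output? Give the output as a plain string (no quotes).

Token 1: literal('Q'). Output: "Q"
Token 2: literal('Y'). Output: "QY"
Token 3: backref(off=1, len=3) (overlapping!). Copied 'YYY' from pos 1. Output: "QYYYY"
Token 4: literal('Q'). Output: "QYYYYQ"
Token 5: literal('E'). Output: "QYYYYQE"

Answer: QYYYYQE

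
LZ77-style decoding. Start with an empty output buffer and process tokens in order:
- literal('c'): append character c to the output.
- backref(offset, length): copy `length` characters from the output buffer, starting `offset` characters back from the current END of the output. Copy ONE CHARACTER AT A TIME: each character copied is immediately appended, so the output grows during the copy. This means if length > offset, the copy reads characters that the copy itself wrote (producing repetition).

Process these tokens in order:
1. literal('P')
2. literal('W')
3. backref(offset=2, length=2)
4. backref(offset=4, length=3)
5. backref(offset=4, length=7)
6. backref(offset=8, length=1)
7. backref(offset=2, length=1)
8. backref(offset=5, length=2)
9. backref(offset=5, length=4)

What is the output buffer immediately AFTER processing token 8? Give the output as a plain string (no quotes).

Token 1: literal('P'). Output: "P"
Token 2: literal('W'). Output: "PW"
Token 3: backref(off=2, len=2). Copied 'PW' from pos 0. Output: "PWPW"
Token 4: backref(off=4, len=3). Copied 'PWP' from pos 0. Output: "PWPWPWP"
Token 5: backref(off=4, len=7) (overlapping!). Copied 'WPWPWPW' from pos 3. Output: "PWPWPWPWPWPWPW"
Token 6: backref(off=8, len=1). Copied 'P' from pos 6. Output: "PWPWPWPWPWPWPWP"
Token 7: backref(off=2, len=1). Copied 'W' from pos 13. Output: "PWPWPWPWPWPWPWPW"
Token 8: backref(off=5, len=2). Copied 'WP' from pos 11. Output: "PWPWPWPWPWPWPWPWWP"

Answer: PWPWPWPWPWPWPWPWWP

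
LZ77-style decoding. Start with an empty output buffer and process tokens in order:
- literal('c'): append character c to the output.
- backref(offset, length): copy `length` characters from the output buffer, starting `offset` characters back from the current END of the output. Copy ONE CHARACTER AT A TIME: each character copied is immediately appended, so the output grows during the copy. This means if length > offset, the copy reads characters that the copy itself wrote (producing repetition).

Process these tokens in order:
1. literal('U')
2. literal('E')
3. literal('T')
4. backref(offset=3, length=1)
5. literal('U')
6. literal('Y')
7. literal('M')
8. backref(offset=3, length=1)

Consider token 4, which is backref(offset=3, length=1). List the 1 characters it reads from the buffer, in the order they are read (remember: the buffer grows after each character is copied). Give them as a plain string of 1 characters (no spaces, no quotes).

Answer: U

Derivation:
Token 1: literal('U'). Output: "U"
Token 2: literal('E'). Output: "UE"
Token 3: literal('T'). Output: "UET"
Token 4: backref(off=3, len=1). Buffer before: "UET" (len 3)
  byte 1: read out[0]='U', append. Buffer now: "UETU"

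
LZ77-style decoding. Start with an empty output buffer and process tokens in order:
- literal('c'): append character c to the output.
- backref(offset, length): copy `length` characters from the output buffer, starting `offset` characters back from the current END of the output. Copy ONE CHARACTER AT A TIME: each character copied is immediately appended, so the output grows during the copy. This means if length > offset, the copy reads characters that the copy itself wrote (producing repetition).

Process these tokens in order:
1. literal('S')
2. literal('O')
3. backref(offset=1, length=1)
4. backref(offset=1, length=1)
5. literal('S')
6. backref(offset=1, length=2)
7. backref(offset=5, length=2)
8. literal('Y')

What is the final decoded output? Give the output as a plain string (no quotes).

Answer: SOOOSSSOOY

Derivation:
Token 1: literal('S'). Output: "S"
Token 2: literal('O'). Output: "SO"
Token 3: backref(off=1, len=1). Copied 'O' from pos 1. Output: "SOO"
Token 4: backref(off=1, len=1). Copied 'O' from pos 2. Output: "SOOO"
Token 5: literal('S'). Output: "SOOOS"
Token 6: backref(off=1, len=2) (overlapping!). Copied 'SS' from pos 4. Output: "SOOOSSS"
Token 7: backref(off=5, len=2). Copied 'OO' from pos 2. Output: "SOOOSSSOO"
Token 8: literal('Y'). Output: "SOOOSSSOOY"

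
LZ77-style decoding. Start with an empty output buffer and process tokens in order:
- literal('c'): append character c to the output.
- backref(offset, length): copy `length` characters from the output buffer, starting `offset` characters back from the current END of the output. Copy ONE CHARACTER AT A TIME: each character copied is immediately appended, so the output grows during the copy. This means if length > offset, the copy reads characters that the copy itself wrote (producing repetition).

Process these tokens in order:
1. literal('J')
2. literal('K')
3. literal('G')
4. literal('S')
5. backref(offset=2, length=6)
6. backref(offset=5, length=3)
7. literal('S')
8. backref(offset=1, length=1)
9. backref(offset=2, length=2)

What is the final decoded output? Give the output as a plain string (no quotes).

Token 1: literal('J'). Output: "J"
Token 2: literal('K'). Output: "JK"
Token 3: literal('G'). Output: "JKG"
Token 4: literal('S'). Output: "JKGS"
Token 5: backref(off=2, len=6) (overlapping!). Copied 'GSGSGS' from pos 2. Output: "JKGSGSGSGS"
Token 6: backref(off=5, len=3). Copied 'SGS' from pos 5. Output: "JKGSGSGSGSSGS"
Token 7: literal('S'). Output: "JKGSGSGSGSSGSS"
Token 8: backref(off=1, len=1). Copied 'S' from pos 13. Output: "JKGSGSGSGSSGSSS"
Token 9: backref(off=2, len=2). Copied 'SS' from pos 13. Output: "JKGSGSGSGSSGSSSSS"

Answer: JKGSGSGSGSSGSSSSS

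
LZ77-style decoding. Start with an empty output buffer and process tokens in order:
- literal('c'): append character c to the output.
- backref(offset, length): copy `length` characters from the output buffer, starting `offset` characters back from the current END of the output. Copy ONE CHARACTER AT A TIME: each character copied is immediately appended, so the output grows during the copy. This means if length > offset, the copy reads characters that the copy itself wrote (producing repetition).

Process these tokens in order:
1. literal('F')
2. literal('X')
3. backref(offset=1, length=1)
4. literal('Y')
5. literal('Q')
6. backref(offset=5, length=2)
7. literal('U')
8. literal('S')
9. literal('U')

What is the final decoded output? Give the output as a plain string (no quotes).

Token 1: literal('F'). Output: "F"
Token 2: literal('X'). Output: "FX"
Token 3: backref(off=1, len=1). Copied 'X' from pos 1. Output: "FXX"
Token 4: literal('Y'). Output: "FXXY"
Token 5: literal('Q'). Output: "FXXYQ"
Token 6: backref(off=5, len=2). Copied 'FX' from pos 0. Output: "FXXYQFX"
Token 7: literal('U'). Output: "FXXYQFXU"
Token 8: literal('S'). Output: "FXXYQFXUS"
Token 9: literal('U'). Output: "FXXYQFXUSU"

Answer: FXXYQFXUSU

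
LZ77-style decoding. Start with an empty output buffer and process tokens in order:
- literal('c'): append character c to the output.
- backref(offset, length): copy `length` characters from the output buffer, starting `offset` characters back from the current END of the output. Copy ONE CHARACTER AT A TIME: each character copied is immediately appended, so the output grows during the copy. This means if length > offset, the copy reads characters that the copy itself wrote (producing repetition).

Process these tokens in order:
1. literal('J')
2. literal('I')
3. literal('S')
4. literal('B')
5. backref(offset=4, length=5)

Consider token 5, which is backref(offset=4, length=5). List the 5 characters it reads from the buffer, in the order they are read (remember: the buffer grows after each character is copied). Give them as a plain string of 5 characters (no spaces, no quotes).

Answer: JISBJ

Derivation:
Token 1: literal('J'). Output: "J"
Token 2: literal('I'). Output: "JI"
Token 3: literal('S'). Output: "JIS"
Token 4: literal('B'). Output: "JISB"
Token 5: backref(off=4, len=5). Buffer before: "JISB" (len 4)
  byte 1: read out[0]='J', append. Buffer now: "JISBJ"
  byte 2: read out[1]='I', append. Buffer now: "JISBJI"
  byte 3: read out[2]='S', append. Buffer now: "JISBJIS"
  byte 4: read out[3]='B', append. Buffer now: "JISBJISB"
  byte 5: read out[4]='J', append. Buffer now: "JISBJISBJ"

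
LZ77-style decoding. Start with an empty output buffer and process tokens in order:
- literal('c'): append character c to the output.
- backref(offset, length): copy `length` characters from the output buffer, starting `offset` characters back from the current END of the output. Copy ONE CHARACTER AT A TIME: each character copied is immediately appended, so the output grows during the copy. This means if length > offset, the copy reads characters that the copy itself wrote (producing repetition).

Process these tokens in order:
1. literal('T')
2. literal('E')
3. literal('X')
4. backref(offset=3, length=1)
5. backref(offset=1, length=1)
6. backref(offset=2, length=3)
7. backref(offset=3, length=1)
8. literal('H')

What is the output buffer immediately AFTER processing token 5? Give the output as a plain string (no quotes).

Answer: TEXTT

Derivation:
Token 1: literal('T'). Output: "T"
Token 2: literal('E'). Output: "TE"
Token 3: literal('X'). Output: "TEX"
Token 4: backref(off=3, len=1). Copied 'T' from pos 0. Output: "TEXT"
Token 5: backref(off=1, len=1). Copied 'T' from pos 3. Output: "TEXTT"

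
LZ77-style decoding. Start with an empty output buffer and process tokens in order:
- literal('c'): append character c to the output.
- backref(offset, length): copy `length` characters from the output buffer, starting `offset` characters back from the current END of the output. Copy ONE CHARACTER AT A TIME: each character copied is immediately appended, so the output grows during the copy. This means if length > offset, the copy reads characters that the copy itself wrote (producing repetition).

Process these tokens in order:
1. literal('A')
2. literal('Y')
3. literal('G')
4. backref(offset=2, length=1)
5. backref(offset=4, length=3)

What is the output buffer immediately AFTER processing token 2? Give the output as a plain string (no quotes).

Token 1: literal('A'). Output: "A"
Token 2: literal('Y'). Output: "AY"

Answer: AY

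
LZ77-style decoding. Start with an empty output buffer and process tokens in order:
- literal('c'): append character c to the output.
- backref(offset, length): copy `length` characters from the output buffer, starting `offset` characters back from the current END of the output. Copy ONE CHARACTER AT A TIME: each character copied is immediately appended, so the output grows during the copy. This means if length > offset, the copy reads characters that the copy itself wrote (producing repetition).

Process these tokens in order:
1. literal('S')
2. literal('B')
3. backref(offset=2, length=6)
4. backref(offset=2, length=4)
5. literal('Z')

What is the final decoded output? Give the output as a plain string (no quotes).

Token 1: literal('S'). Output: "S"
Token 2: literal('B'). Output: "SB"
Token 3: backref(off=2, len=6) (overlapping!). Copied 'SBSBSB' from pos 0. Output: "SBSBSBSB"
Token 4: backref(off=2, len=4) (overlapping!). Copied 'SBSB' from pos 6. Output: "SBSBSBSBSBSB"
Token 5: literal('Z'). Output: "SBSBSBSBSBSBZ"

Answer: SBSBSBSBSBSBZ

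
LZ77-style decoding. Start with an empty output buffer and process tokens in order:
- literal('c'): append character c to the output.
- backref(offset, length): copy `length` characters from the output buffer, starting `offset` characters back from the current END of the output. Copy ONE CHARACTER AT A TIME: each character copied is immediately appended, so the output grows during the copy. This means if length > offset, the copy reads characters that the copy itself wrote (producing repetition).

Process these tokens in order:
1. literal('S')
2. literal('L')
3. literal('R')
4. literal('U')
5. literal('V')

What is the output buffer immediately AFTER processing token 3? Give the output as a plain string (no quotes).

Answer: SLR

Derivation:
Token 1: literal('S'). Output: "S"
Token 2: literal('L'). Output: "SL"
Token 3: literal('R'). Output: "SLR"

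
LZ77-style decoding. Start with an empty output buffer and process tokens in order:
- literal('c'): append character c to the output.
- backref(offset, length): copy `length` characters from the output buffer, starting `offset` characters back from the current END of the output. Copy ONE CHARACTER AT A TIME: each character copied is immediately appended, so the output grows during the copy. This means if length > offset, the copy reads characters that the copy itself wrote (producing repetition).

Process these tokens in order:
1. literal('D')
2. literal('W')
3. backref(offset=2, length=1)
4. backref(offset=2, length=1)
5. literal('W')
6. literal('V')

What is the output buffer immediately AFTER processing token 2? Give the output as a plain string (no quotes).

Answer: DW

Derivation:
Token 1: literal('D'). Output: "D"
Token 2: literal('W'). Output: "DW"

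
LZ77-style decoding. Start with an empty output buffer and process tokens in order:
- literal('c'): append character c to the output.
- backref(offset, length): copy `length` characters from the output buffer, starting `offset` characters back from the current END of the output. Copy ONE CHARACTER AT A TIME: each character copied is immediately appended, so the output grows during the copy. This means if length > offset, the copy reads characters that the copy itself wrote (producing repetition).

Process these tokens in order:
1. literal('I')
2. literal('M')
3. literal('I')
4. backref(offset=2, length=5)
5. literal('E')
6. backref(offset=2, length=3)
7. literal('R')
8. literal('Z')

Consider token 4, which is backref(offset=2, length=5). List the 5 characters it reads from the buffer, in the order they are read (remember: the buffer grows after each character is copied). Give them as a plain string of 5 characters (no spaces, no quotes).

Answer: MIMIM

Derivation:
Token 1: literal('I'). Output: "I"
Token 2: literal('M'). Output: "IM"
Token 3: literal('I'). Output: "IMI"
Token 4: backref(off=2, len=5). Buffer before: "IMI" (len 3)
  byte 1: read out[1]='M', append. Buffer now: "IMIM"
  byte 2: read out[2]='I', append. Buffer now: "IMIMI"
  byte 3: read out[3]='M', append. Buffer now: "IMIMIM"
  byte 4: read out[4]='I', append. Buffer now: "IMIMIMI"
  byte 5: read out[5]='M', append. Buffer now: "IMIMIMIM"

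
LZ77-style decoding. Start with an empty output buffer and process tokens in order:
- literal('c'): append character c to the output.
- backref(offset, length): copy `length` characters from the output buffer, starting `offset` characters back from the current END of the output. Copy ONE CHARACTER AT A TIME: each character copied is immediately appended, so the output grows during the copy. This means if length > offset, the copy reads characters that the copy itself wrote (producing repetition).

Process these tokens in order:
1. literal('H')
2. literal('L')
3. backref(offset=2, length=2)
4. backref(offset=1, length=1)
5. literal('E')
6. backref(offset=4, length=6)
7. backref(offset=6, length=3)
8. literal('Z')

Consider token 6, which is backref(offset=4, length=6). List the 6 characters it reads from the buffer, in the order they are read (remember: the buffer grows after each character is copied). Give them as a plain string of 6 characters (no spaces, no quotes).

Answer: HLLEHL

Derivation:
Token 1: literal('H'). Output: "H"
Token 2: literal('L'). Output: "HL"
Token 3: backref(off=2, len=2). Copied 'HL' from pos 0. Output: "HLHL"
Token 4: backref(off=1, len=1). Copied 'L' from pos 3. Output: "HLHLL"
Token 5: literal('E'). Output: "HLHLLE"
Token 6: backref(off=4, len=6). Buffer before: "HLHLLE" (len 6)
  byte 1: read out[2]='H', append. Buffer now: "HLHLLEH"
  byte 2: read out[3]='L', append. Buffer now: "HLHLLEHL"
  byte 3: read out[4]='L', append. Buffer now: "HLHLLEHLL"
  byte 4: read out[5]='E', append. Buffer now: "HLHLLEHLLE"
  byte 5: read out[6]='H', append. Buffer now: "HLHLLEHLLEH"
  byte 6: read out[7]='L', append. Buffer now: "HLHLLEHLLEHL"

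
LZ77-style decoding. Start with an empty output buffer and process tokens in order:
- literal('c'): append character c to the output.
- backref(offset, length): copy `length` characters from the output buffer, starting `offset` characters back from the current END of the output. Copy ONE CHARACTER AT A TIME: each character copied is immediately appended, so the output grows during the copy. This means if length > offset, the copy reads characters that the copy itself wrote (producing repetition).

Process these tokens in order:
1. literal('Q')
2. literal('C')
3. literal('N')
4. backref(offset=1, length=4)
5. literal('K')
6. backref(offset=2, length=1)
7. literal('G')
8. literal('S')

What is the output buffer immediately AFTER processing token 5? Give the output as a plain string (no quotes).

Answer: QCNNNNNK

Derivation:
Token 1: literal('Q'). Output: "Q"
Token 2: literal('C'). Output: "QC"
Token 3: literal('N'). Output: "QCN"
Token 4: backref(off=1, len=4) (overlapping!). Copied 'NNNN' from pos 2. Output: "QCNNNNN"
Token 5: literal('K'). Output: "QCNNNNNK"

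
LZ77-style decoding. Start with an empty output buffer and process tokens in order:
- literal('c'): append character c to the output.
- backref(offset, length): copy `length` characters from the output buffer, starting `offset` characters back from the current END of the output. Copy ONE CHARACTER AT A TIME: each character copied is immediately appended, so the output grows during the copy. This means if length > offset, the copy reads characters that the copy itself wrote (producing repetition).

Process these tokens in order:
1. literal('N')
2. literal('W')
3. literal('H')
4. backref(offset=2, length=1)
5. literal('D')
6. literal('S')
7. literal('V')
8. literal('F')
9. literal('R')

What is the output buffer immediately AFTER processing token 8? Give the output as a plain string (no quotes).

Answer: NWHWDSVF

Derivation:
Token 1: literal('N'). Output: "N"
Token 2: literal('W'). Output: "NW"
Token 3: literal('H'). Output: "NWH"
Token 4: backref(off=2, len=1). Copied 'W' from pos 1. Output: "NWHW"
Token 5: literal('D'). Output: "NWHWD"
Token 6: literal('S'). Output: "NWHWDS"
Token 7: literal('V'). Output: "NWHWDSV"
Token 8: literal('F'). Output: "NWHWDSVF"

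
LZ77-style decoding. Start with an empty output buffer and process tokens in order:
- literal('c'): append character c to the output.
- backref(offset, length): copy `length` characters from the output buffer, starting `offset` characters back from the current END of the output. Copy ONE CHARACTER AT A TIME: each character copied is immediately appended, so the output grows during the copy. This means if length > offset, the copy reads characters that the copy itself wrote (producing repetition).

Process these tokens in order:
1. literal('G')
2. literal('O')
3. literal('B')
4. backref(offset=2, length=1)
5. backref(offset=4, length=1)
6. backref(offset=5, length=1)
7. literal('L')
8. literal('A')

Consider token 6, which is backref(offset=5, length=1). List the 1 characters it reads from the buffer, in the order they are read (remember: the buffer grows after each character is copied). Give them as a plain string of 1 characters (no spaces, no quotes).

Token 1: literal('G'). Output: "G"
Token 2: literal('O'). Output: "GO"
Token 3: literal('B'). Output: "GOB"
Token 4: backref(off=2, len=1). Copied 'O' from pos 1. Output: "GOBO"
Token 5: backref(off=4, len=1). Copied 'G' from pos 0. Output: "GOBOG"
Token 6: backref(off=5, len=1). Buffer before: "GOBOG" (len 5)
  byte 1: read out[0]='G', append. Buffer now: "GOBOGG"

Answer: G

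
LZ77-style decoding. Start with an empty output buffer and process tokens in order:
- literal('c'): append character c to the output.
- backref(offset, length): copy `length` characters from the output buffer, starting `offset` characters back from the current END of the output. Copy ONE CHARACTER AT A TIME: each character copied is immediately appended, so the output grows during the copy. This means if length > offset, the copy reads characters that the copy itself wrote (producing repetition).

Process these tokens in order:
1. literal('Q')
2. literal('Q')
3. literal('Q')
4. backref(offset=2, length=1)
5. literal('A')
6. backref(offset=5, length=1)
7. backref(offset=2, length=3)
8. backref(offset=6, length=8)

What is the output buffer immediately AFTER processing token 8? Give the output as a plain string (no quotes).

Token 1: literal('Q'). Output: "Q"
Token 2: literal('Q'). Output: "QQ"
Token 3: literal('Q'). Output: "QQQ"
Token 4: backref(off=2, len=1). Copied 'Q' from pos 1. Output: "QQQQ"
Token 5: literal('A'). Output: "QQQQA"
Token 6: backref(off=5, len=1). Copied 'Q' from pos 0. Output: "QQQQAQ"
Token 7: backref(off=2, len=3) (overlapping!). Copied 'AQA' from pos 4. Output: "QQQQAQAQA"
Token 8: backref(off=6, len=8) (overlapping!). Copied 'QAQAQAQA' from pos 3. Output: "QQQQAQAQAQAQAQAQA"

Answer: QQQQAQAQAQAQAQAQA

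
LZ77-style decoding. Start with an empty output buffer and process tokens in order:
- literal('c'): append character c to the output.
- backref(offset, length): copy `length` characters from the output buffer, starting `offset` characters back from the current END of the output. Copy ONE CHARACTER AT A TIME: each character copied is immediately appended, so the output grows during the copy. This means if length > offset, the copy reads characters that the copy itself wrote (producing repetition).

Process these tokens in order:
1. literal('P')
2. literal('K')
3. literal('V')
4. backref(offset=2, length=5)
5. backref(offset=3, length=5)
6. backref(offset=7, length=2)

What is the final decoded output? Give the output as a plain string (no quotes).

Answer: PKVKVKVKKVKKVVK

Derivation:
Token 1: literal('P'). Output: "P"
Token 2: literal('K'). Output: "PK"
Token 3: literal('V'). Output: "PKV"
Token 4: backref(off=2, len=5) (overlapping!). Copied 'KVKVK' from pos 1. Output: "PKVKVKVK"
Token 5: backref(off=3, len=5) (overlapping!). Copied 'KVKKV' from pos 5. Output: "PKVKVKVKKVKKV"
Token 6: backref(off=7, len=2). Copied 'VK' from pos 6. Output: "PKVKVKVKKVKKVVK"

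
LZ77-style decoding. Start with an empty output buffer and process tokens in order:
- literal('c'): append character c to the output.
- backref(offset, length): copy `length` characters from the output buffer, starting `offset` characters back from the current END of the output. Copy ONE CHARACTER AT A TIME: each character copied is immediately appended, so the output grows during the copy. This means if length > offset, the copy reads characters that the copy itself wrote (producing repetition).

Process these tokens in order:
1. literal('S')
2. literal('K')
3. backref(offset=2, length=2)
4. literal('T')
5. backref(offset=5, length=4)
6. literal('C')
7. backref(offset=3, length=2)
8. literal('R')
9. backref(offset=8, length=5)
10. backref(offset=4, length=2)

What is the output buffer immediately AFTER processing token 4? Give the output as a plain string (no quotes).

Answer: SKSKT

Derivation:
Token 1: literal('S'). Output: "S"
Token 2: literal('K'). Output: "SK"
Token 3: backref(off=2, len=2). Copied 'SK' from pos 0. Output: "SKSK"
Token 4: literal('T'). Output: "SKSKT"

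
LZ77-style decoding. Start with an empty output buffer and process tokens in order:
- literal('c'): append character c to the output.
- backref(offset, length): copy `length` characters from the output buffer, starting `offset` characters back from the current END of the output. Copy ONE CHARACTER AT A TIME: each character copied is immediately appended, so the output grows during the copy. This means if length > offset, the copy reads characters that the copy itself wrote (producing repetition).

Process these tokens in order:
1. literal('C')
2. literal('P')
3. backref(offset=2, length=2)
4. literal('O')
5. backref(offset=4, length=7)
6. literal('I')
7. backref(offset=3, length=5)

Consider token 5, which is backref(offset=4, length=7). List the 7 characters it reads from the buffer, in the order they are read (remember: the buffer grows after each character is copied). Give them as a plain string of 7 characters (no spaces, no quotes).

Answer: PCPOPCP

Derivation:
Token 1: literal('C'). Output: "C"
Token 2: literal('P'). Output: "CP"
Token 3: backref(off=2, len=2). Copied 'CP' from pos 0. Output: "CPCP"
Token 4: literal('O'). Output: "CPCPO"
Token 5: backref(off=4, len=7). Buffer before: "CPCPO" (len 5)
  byte 1: read out[1]='P', append. Buffer now: "CPCPOP"
  byte 2: read out[2]='C', append. Buffer now: "CPCPOPC"
  byte 3: read out[3]='P', append. Buffer now: "CPCPOPCP"
  byte 4: read out[4]='O', append. Buffer now: "CPCPOPCPO"
  byte 5: read out[5]='P', append. Buffer now: "CPCPOPCPOP"
  byte 6: read out[6]='C', append. Buffer now: "CPCPOPCPOPC"
  byte 7: read out[7]='P', append. Buffer now: "CPCPOPCPOPCP"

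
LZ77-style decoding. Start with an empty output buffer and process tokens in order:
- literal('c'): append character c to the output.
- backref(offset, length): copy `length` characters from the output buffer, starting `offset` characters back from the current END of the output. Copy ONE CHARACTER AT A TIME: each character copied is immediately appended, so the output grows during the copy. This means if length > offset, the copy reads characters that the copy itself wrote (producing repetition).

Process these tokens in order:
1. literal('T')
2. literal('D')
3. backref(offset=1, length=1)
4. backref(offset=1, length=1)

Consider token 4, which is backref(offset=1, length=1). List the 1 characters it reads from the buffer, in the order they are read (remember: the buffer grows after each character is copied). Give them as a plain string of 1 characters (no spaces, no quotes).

Token 1: literal('T'). Output: "T"
Token 2: literal('D'). Output: "TD"
Token 3: backref(off=1, len=1). Copied 'D' from pos 1. Output: "TDD"
Token 4: backref(off=1, len=1). Buffer before: "TDD" (len 3)
  byte 1: read out[2]='D', append. Buffer now: "TDDD"

Answer: D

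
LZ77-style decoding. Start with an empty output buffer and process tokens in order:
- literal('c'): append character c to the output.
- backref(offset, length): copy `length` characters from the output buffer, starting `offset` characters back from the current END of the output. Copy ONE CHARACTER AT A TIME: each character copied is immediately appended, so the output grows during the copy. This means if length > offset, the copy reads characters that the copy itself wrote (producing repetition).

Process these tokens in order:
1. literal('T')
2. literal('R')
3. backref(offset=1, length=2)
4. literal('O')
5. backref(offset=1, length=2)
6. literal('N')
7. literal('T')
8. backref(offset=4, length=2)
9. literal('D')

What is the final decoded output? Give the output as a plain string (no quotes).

Token 1: literal('T'). Output: "T"
Token 2: literal('R'). Output: "TR"
Token 3: backref(off=1, len=2) (overlapping!). Copied 'RR' from pos 1. Output: "TRRR"
Token 4: literal('O'). Output: "TRRRO"
Token 5: backref(off=1, len=2) (overlapping!). Copied 'OO' from pos 4. Output: "TRRROOO"
Token 6: literal('N'). Output: "TRRROOON"
Token 7: literal('T'). Output: "TRRROOONT"
Token 8: backref(off=4, len=2). Copied 'OO' from pos 5. Output: "TRRROOONTOO"
Token 9: literal('D'). Output: "TRRROOONTOOD"

Answer: TRRROOONTOOD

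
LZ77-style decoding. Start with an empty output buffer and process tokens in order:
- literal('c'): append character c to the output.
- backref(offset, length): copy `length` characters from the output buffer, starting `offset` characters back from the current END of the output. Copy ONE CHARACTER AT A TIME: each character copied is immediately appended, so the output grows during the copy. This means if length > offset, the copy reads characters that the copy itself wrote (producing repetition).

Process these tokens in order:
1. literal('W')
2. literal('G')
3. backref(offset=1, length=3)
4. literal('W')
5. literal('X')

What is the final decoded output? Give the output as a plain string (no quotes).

Answer: WGGGGWX

Derivation:
Token 1: literal('W'). Output: "W"
Token 2: literal('G'). Output: "WG"
Token 3: backref(off=1, len=3) (overlapping!). Copied 'GGG' from pos 1. Output: "WGGGG"
Token 4: literal('W'). Output: "WGGGGW"
Token 5: literal('X'). Output: "WGGGGWX"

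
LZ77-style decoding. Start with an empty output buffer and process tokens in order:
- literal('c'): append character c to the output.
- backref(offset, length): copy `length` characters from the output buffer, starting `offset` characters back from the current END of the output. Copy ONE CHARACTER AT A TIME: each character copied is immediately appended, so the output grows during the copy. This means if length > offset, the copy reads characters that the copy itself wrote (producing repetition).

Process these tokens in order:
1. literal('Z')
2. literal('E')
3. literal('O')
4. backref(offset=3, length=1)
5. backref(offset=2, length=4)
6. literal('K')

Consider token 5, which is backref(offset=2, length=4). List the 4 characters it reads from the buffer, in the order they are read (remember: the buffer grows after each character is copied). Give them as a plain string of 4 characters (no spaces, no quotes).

Token 1: literal('Z'). Output: "Z"
Token 2: literal('E'). Output: "ZE"
Token 3: literal('O'). Output: "ZEO"
Token 4: backref(off=3, len=1). Copied 'Z' from pos 0. Output: "ZEOZ"
Token 5: backref(off=2, len=4). Buffer before: "ZEOZ" (len 4)
  byte 1: read out[2]='O', append. Buffer now: "ZEOZO"
  byte 2: read out[3]='Z', append. Buffer now: "ZEOZOZ"
  byte 3: read out[4]='O', append. Buffer now: "ZEOZOZO"
  byte 4: read out[5]='Z', append. Buffer now: "ZEOZOZOZ"

Answer: OZOZ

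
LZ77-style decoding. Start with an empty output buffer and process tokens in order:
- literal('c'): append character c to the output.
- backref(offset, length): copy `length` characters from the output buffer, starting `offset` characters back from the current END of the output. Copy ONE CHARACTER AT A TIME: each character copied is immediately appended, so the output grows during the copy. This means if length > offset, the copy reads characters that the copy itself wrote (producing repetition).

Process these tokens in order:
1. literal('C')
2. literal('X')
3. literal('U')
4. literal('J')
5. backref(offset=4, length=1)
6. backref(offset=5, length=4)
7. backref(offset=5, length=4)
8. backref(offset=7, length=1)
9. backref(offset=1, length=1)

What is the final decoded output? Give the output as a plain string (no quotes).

Answer: CXUJCCXUJCCXUXX

Derivation:
Token 1: literal('C'). Output: "C"
Token 2: literal('X'). Output: "CX"
Token 3: literal('U'). Output: "CXU"
Token 4: literal('J'). Output: "CXUJ"
Token 5: backref(off=4, len=1). Copied 'C' from pos 0. Output: "CXUJC"
Token 6: backref(off=5, len=4). Copied 'CXUJ' from pos 0. Output: "CXUJCCXUJ"
Token 7: backref(off=5, len=4). Copied 'CCXU' from pos 4. Output: "CXUJCCXUJCCXU"
Token 8: backref(off=7, len=1). Copied 'X' from pos 6. Output: "CXUJCCXUJCCXUX"
Token 9: backref(off=1, len=1). Copied 'X' from pos 13. Output: "CXUJCCXUJCCXUXX"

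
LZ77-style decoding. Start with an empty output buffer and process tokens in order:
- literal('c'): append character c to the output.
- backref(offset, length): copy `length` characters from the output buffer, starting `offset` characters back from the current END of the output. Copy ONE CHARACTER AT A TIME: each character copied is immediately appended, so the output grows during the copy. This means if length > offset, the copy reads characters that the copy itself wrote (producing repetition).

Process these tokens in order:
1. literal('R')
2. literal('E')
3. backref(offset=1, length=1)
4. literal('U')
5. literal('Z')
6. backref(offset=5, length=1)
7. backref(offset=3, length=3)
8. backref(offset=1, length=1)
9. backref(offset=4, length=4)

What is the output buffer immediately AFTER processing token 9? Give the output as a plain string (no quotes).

Token 1: literal('R'). Output: "R"
Token 2: literal('E'). Output: "RE"
Token 3: backref(off=1, len=1). Copied 'E' from pos 1. Output: "REE"
Token 4: literal('U'). Output: "REEU"
Token 5: literal('Z'). Output: "REEUZ"
Token 6: backref(off=5, len=1). Copied 'R' from pos 0. Output: "REEUZR"
Token 7: backref(off=3, len=3). Copied 'UZR' from pos 3. Output: "REEUZRUZR"
Token 8: backref(off=1, len=1). Copied 'R' from pos 8. Output: "REEUZRUZRR"
Token 9: backref(off=4, len=4). Copied 'UZRR' from pos 6. Output: "REEUZRUZRRUZRR"

Answer: REEUZRUZRRUZRR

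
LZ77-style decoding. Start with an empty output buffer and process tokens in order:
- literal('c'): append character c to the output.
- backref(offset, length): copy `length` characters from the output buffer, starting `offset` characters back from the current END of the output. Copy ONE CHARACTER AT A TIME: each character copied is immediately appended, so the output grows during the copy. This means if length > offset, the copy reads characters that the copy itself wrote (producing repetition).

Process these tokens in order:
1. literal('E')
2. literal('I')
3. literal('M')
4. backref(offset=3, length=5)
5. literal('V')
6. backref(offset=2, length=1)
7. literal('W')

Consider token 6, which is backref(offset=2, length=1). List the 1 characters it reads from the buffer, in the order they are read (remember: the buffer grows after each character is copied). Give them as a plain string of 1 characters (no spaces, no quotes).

Answer: I

Derivation:
Token 1: literal('E'). Output: "E"
Token 2: literal('I'). Output: "EI"
Token 3: literal('M'). Output: "EIM"
Token 4: backref(off=3, len=5) (overlapping!). Copied 'EIMEI' from pos 0. Output: "EIMEIMEI"
Token 5: literal('V'). Output: "EIMEIMEIV"
Token 6: backref(off=2, len=1). Buffer before: "EIMEIMEIV" (len 9)
  byte 1: read out[7]='I', append. Buffer now: "EIMEIMEIVI"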